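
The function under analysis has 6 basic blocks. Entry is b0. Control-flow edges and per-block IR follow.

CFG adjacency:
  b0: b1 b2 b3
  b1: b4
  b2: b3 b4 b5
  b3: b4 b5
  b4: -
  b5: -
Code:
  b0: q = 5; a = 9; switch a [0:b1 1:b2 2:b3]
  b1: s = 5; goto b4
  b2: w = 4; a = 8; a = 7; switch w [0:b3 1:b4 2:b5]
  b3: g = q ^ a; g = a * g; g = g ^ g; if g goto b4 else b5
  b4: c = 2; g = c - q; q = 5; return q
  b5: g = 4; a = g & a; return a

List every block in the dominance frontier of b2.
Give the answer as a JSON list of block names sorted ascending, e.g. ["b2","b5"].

Answer: ["b3", "b4", "b5"]

Derivation:
idom tree: b1←b0 b2←b0 b3←b0 b4←b0 b5←b0
Dom at joins:
  b3: preds {b0,b2}: {b0} ∩ {b0,b2} = {b0}; idom=b0
  b4: preds {b1,b2,b3}: {b0,b1} ∩ {b0,b2} ∩ {b0,b3} = {b0}; idom=b0
  b5: preds {b2,b3}: {b0,b2} ∩ {b0,b3} = {b0}; idom=b0

Frontier:
  join b3 pred b0: · stop@b0
  join b3 pred b2: b2 stop@b0
  join b4 pred b1: b1 stop@b0
  join b4 pred b2: b2 stop@b0
  join b4 pred b3: b3 stop@b0
  join b5 pred b2: b2 stop@b0
  join b5 pred b3: b3 stop@b0
  b0: DF=∅
  b1: DF={b4}
  b2: DF={b3,b4,b5}
  b3: DF={b4,b5}
  b4: DF=∅
  b5: DF=∅

DF(b2) = ["b3", "b4", "b5"]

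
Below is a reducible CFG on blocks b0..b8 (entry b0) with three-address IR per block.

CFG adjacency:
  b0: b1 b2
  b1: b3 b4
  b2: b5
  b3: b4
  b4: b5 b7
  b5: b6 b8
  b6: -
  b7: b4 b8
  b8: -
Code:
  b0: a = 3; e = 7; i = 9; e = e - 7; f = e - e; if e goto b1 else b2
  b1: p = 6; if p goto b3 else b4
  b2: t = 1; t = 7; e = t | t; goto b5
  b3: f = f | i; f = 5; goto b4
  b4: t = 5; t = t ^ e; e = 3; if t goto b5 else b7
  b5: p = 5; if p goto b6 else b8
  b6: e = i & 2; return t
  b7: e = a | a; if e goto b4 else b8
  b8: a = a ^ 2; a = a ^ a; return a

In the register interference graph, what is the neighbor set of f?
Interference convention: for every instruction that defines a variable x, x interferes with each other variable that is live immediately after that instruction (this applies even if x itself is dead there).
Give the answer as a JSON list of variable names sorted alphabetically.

Block summaries:
  b0: {a,e,f,i} / ∅
  b1: {p} / ∅
  b2: {e,t} / ∅
  b3: {f} / {f,i}
  b4: {e,t} / {e}
  b5: {p} / ∅
  b6: {e} / {i,t}
  b7: {e} / {a}
  b8: {a} / {a}

Live sets:
  b0: in=∅ out={a,e,f,i}
  b1: in={a,e,f,i} out={a,e,f,i}
  b2: in={a,i} out={a,i,t}
  b3: in={a,e,f,i} out={a,e,i}
  b4: in={a,e,i} out={a,i,t}
  b5: in={a,i,t} out={a,i,t}
  b6: in={i,t} out=∅
  b7: in={a,i} out={a,e,i}
  b8: in={a} out=∅

Conflict graph:
  a — {e,f,i,p,t}
  e — {a,f,i,p,t}
  f — {a,e,i,p}
  i — {a,e,f,p,t}
  p — {a,e,f,i,t}
  t — {a,e,i,p}

N(f) = ["a", "e", "i", "p"]

Answer: ["a", "e", "i", "p"]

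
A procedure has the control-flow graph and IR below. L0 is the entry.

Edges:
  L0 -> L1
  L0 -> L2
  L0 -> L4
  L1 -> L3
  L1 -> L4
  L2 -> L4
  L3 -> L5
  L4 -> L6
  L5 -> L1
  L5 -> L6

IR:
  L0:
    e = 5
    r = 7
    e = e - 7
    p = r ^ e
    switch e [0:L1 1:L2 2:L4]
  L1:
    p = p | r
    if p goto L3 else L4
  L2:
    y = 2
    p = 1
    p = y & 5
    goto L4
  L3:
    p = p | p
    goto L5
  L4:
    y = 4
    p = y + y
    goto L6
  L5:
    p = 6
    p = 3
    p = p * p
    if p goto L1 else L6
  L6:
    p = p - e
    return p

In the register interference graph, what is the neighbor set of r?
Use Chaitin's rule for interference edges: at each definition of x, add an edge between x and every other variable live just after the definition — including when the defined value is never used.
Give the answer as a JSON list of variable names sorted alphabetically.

Answer: ["e", "p"]

Analysis:
def/use:
  L0: def={e,p,r} ue=∅
  L1: def={p} ue={p,r}
  L2: def={p,y} ue=∅
  L3: def={p} ue={p}
  L4: def={p,y} ue=∅
  L5: def={p} ue=∅
  L6: def={p} ue={e,p}

Live sets:
  L0 li=∅ lo={e,p,r}
  L1 li={e,p,r} lo={e,p,r}
  L2 li={e} lo={e}
  L3 li={e,p,r} lo={e,r}
  L4 li={e} lo={e,p}
  L5 li={e,r} lo={e,p,r}
  L6 li={e,p} lo=∅

Interference:
  e↔{p,r,y}
  p↔{e,r,y}
  r↔{e,p}
  y↔{e,p}

N(r) = ["e", "p"]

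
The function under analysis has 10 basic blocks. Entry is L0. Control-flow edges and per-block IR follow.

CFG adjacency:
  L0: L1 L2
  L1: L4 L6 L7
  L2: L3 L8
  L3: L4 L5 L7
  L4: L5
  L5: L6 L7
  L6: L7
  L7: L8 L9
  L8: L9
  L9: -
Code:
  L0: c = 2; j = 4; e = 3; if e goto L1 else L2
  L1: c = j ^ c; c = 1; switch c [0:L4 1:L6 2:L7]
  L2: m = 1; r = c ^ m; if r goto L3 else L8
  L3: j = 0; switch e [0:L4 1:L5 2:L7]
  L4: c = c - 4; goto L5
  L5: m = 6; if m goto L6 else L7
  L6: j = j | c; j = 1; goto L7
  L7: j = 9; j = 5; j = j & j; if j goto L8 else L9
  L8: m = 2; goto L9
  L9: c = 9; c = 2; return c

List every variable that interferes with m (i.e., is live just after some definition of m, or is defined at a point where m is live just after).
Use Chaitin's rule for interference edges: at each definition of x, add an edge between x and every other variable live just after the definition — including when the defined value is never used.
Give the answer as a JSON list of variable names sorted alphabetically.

Per-block:
  L0: {c,e,j} / ∅
  L1: {c} / {c,j}
  L2: {m,r} / {c}
  L3: {j} / {e}
  L4: {c} / {c}
  L5: {m} / ∅
  L6: {j} / {c,j}
  L7: {j} / ∅
  L8: {m} / ∅
  L9: {c} / ∅

Live sets:
  L0: in=∅ out={c,e,j}
  L1: in={c,j} out={c,j}
  L2: in={c,e} out={c,e}
  L3: in={c,e} out={c,j}
  L4: in={c,j} out={c,j}
  L5: in={c,j} out={c,j}
  L6: in={c,j} out=∅
  L7: in=∅ out=∅
  L8: in=∅ out=∅
  L9: in=∅ out=∅

Interfere edges:
  c — {e,j,m,r}
  e — {c,j,m,r}
  j — {c,e,m}
  m — {c,e,j}
  r — {c,e}

N(m) = ["c", "e", "j"]

Answer: ["c", "e", "j"]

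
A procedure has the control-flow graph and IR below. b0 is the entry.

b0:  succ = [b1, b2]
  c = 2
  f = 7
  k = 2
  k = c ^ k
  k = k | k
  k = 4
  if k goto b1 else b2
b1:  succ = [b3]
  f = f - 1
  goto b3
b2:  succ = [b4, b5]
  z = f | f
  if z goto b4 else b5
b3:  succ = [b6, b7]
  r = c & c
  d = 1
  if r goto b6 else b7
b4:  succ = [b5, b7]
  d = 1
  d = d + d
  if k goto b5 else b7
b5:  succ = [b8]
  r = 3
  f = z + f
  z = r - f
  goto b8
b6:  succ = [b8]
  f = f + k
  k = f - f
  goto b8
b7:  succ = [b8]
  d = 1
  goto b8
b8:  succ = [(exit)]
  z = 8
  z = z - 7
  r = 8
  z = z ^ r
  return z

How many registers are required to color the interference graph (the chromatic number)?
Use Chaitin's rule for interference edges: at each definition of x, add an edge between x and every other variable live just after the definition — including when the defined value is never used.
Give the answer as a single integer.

def/use:
  b0 def {c,f,k} use ∅
  b1 def {f} use {f}
  b2 def {z} use {f}
  b3 def {d,r} use {c}
  b4 def {d} use {k}
  b5 def {f,r,z} use {f,z}
  b6 def {f,k} use {f,k}
  b7 def {d} use ∅
  b8 def {r,z} use ∅

Liveness:
  b0 li=∅ lo={c,f,k}
  b1 li={c,f,k} lo={c,f,k}
  b2 li={f,k} lo={f,k,z}
  b3 li={c,f,k} lo={f,k}
  b4 li={f,k,z} lo={f,z}
  b5 li={f,z} lo=∅
  b6 li={f,k} lo=∅
  b7 li=∅ lo=∅
  b8 li=∅ lo=∅

Conflict graph:
  c: {f,k}
  d: {f,k,r,z}
  f: {c,d,k,r,z}
  k: {c,d,f,r,z}
  r: {d,f,k,z}
  z: {d,f,k,r}

Registers:
  lower bound: {d,f,k,r,z} mutually conflict ⇒ χ ≥ 5
  5-colouring: R0={f}  R1={k}  R2={c,d}  R3={r}  R4={z}
  χ = 5

Answer: 5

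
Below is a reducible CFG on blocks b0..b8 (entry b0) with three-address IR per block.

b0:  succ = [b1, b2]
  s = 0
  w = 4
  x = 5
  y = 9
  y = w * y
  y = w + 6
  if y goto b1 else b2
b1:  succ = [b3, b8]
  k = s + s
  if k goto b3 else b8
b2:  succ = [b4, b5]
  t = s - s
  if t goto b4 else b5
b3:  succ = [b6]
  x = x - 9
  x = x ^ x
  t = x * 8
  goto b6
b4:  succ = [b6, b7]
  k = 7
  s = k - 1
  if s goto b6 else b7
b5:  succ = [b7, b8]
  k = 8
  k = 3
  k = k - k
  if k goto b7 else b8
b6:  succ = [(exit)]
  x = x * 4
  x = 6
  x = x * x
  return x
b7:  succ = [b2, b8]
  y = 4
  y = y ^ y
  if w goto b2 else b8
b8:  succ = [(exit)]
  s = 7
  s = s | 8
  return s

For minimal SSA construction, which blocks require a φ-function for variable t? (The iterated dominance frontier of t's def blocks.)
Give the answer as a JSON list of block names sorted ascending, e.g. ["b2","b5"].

idom tree: b1←b0 b2←b0 b3←b1 b4←b2 b5←b2 b6←b0 b7←b2 b8←b0
Join-block Dom:
  b2: preds {b0,b7}: {b0} ∩ {b0,b2,b7} = {b0}; idom=b0
  b6: preds {b3,b4}: {b0,b1,b3} ∩ {b0,b2,b4} = {b0}; idom=b0
  b7: preds {b4,b5}: {b0,b2,b4} ∩ {b0,b2,b5} = {b0,b2}; idom=b2
  b8: preds {b1,b5,b7}: {b0,b1} ∩ {b0,b2,b5} ∩ {b0,b2,b7} = {b0}; idom=b0

DF walk-up:
  b2←b0: walk · to b0
  b2←b7: walk b7→b2 to b0
  b6←b3: walk b3→b1 to b0
  b6←b4: walk b4→b2 to b0
  b7←b4: walk b4 to b2
  b7←b5: walk b5 to b2
  b8←b1: walk b1 to b0
  b8←b5: walk b5→b2 to b0
  b8←b7: walk b7→b2 to b0
  b0 → ∅
  b1 → {b6,b8}
  b2 → {b2,b6,b8}
  b3 → {b6}
  b4 → {b6,b7}
  b5 → {b7,b8}
  b6 → ∅
  b7 → {b2,b8}
  b8 → ∅

φ for t: defs {b2,b3}
  DF⁺ = {b2,b6,b8}

Answer: ["b2", "b6", "b8"]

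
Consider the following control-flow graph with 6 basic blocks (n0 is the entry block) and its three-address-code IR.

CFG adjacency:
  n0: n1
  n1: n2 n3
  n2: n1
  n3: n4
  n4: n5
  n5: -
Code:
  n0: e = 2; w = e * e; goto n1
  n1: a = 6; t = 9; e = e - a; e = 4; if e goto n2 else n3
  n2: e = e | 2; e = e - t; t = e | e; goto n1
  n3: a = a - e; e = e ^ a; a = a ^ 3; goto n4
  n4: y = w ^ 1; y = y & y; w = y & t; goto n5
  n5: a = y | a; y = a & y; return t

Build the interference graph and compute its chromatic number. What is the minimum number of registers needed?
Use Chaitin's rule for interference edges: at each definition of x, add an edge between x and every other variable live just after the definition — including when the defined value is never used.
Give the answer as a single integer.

Answer: 4

Working:
Block summaries:
  n0 def {e,w} use ∅
  n1 def {a,e,t} use {e}
  n2 def {e,t} use {e,t}
  n3 def {a,e} use {a,e}
  n4 def {w,y} use {t,w}
  n5 def {a,y} use {a,t,y}

Live sets:
  n0 li=∅ lo={e,w}
  n1 li={e,w} lo={a,e,t,w}
  n2 li={e,t,w} lo={e,w}
  n3 li={a,e,t,w} lo={a,t,w}
  n4 li={a,t,w} lo={a,t,y}
  n5 li={a,t,y} lo=∅

Interfere edges:
  a: {e,t,w,y}
  e: {a,t,w}
  t: {a,e,w,y}
  w: {a,e,t,y}
  y: {a,t,w}

Registers:
  {a,e,t,w} pairwise interfere (4-clique) ⇒ χ ≥ 4
  assign a→r0 e→r3 t→r1 w→r2 y→r3 — no edge inside a register ⇒ χ ≤ 4
  χ = 4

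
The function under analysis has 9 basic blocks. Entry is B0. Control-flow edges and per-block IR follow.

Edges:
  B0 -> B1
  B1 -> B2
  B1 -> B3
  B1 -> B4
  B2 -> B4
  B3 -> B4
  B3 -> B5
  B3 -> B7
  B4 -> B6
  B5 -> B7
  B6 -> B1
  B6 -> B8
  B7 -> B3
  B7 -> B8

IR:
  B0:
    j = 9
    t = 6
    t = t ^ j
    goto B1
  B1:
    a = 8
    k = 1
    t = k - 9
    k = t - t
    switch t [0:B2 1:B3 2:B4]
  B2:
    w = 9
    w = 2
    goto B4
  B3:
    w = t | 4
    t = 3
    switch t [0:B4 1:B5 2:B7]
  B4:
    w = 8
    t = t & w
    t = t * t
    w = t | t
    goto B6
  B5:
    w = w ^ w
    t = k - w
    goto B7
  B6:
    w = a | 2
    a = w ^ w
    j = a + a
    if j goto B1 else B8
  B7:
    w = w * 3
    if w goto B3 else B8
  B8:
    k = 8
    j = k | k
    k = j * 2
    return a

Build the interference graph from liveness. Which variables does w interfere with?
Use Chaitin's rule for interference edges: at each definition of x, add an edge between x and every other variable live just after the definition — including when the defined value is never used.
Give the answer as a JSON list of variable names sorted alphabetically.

Block summaries:
  B0: def={j,t} ue=∅
  B1: def={a,k,t} ue=∅
  B2: def={w} ue=∅
  B3: def={t,w} ue={t}
  B4: def={t,w} ue={t}
  B5: def={t,w} ue={k,w}
  B6: def={a,j,w} ue={a}
  B7: def={w} ue={w}
  B8: def={j,k} ue={a}

Live sets:
  B0 li=∅ lo=∅
  B1 li=∅ lo={a,k,t}
  B2 li={a,t} lo={a,t}
  B3 li={a,k,t} lo={a,k,t,w}
  B4 li={a,t} lo={a}
  B5 li={a,k,w} lo={a,k,t,w}
  B6 li={a} lo={a}
  B7 li={a,k,t,w} lo={a,k,t}
  B8 li={a} lo=∅

Interfere edges:
  a — {j,k,t,w}
  j — {a,t}
  k — {a,t,w}
  t — {a,j,k,w}
  w — {a,k,t}

N(w) = ["a", "k", "t"]

Answer: ["a", "k", "t"]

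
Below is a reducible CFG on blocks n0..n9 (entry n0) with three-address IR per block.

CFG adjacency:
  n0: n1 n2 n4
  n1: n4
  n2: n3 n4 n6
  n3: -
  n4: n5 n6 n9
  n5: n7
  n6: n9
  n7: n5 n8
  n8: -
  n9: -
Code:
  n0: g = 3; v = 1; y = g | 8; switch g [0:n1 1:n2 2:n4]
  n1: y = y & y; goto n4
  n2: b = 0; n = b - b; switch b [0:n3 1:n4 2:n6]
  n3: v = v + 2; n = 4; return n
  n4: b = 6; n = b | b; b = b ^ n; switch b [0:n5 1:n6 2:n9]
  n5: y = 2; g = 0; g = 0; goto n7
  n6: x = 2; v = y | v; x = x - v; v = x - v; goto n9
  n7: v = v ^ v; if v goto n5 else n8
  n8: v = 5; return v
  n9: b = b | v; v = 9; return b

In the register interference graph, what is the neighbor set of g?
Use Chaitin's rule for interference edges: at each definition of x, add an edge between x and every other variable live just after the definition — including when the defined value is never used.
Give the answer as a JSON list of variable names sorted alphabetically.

Answer: ["v", "y"]

Working:
Per-block:
  n0: {g,v,y} / ∅
  n1: {y} / {y}
  n2: {b,n} / ∅
  n3: {n,v} / {v}
  n4: {b,n} / ∅
  n5: {g,y} / ∅
  n6: {v,x} / {v,y}
  n7: {v} / {v}
  n8: {v} / ∅
  n9: {b,v} / {b,v}

Live sets:
  live n0: ∅→{v,y}
  live n1: {v,y}→{v,y}
  live n2: {v,y}→{b,v,y}
  live n3: {v}→∅
  live n4: {v,y}→{b,v,y}
  live n5: {v}→{v}
  live n6: {b,v,y}→{b,v}
  live n7: {v}→{v}
  live n8: ∅→∅
  live n9: {b,v}→∅

Conflict graph:
  b: {n,v,x,y}
  g: {v,y}
  n: {b,v,y}
  v: {b,g,n,x,y}
  x: {b,v,y}
  y: {b,g,n,v,x}

N(g) = ["v", "y"]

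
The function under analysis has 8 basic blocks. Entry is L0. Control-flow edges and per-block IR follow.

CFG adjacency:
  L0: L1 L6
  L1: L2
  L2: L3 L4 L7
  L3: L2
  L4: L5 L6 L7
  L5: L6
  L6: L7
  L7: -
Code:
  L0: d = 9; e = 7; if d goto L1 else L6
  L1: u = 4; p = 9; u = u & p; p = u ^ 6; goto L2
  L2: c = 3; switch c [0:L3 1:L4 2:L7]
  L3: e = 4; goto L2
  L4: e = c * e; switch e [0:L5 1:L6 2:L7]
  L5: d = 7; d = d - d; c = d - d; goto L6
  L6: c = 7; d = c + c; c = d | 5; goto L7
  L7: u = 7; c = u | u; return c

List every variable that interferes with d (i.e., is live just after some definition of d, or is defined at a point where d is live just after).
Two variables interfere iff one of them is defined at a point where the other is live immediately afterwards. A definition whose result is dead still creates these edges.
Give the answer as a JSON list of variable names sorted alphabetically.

Answer: ["e"]

Working:
Per-block:
  L0 def {d,e} use ∅
  L1 def {p,u} use ∅
  L2 def {c} use ∅
  L3 def {e} use ∅
  L4 def {e} use {c,e}
  L5 def {c,d} use ∅
  L6 def {c,d} use ∅
  L7 def {c,u} use ∅

Live sets:
  L0: in=∅ out={e}
  L1: in={e} out={e}
  L2: in={e} out={c,e}
  L3: in=∅ out={e}
  L4: in={c,e} out=∅
  L5: in=∅ out=∅
  L6: in=∅ out=∅
  L7: in=∅ out=∅

Interfere edges:
  c — {e}
  d — {e}
  e — {c,d,p,u}
  p — {e,u}
  u — {e,p}

N(d) = ["e"]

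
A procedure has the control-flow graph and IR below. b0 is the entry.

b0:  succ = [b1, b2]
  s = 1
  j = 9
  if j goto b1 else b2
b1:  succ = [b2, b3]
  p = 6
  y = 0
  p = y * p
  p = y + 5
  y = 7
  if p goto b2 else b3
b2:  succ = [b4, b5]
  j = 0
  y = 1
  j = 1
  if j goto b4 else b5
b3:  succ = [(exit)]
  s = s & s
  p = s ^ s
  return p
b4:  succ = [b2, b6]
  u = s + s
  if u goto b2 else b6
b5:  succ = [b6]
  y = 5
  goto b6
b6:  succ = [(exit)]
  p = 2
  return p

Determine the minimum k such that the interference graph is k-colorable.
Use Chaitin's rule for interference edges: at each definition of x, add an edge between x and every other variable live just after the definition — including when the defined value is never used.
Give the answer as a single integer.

Answer: 3

Working:
def/use:
  b0 def {j,s} use ∅
  b1 def {p,y} use ∅
  b2 def {j,y} use ∅
  b3 def {p,s} use {s}
  b4 def {u} use {s}
  b5 def {y} use ∅
  b6 def {p} use ∅

Backward fixpoint:
  b0: in=∅ out={s}
  b1: in={s} out={s}
  b2: in={s} out={s}
  b3: in={s} out=∅
  b4: in={s} out={s}
  b5: in=∅ out=∅
  b6: in=∅ out=∅

Conflict graph:
  j — {s}
  p — {s,y}
  s — {j,p,u,y}
  u — {s}
  y — {p,s}

Registers:
  clique {p,s,y} ⇒ need ≥ 3
  assign j→r1 p→r1 s→r0 u→r1 y→r2 — no edge inside a register ⇒ χ ≤ 3
  χ = 3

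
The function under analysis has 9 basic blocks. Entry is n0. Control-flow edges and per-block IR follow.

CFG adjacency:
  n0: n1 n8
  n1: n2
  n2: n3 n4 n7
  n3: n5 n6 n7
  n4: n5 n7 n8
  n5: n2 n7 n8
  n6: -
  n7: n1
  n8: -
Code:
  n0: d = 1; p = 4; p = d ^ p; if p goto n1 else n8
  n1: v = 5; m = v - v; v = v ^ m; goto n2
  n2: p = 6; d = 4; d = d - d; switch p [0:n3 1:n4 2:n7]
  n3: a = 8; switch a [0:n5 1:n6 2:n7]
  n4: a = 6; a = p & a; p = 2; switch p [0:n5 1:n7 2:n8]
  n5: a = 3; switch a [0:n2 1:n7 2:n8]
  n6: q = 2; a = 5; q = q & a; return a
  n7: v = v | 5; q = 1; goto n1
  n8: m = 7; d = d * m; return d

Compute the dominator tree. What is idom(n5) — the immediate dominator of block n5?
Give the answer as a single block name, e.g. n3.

Answer: n2

Working:
idom tree: n1←n0 n2←n1 n3←n2 n4←n2 n5←n2 n6←n3 n7←n2 n8←n0
Dom at joins:
  n1: preds {n0,n7}: {n0} ∩ {n0,n1,n2,n7} = {n0}; idom=n0
  n2: preds {n1,n5}: {n0,n1} ∩ {n0,n1,n2,n5} = {n0,n1}; idom=n1
  n5: preds {n3,n4}: {n0,n1,n2,n3} ∩ {n0,n1,n2,n4} = {n0,n1,n2}; idom=n2
  n7: preds {n2,n3,n4,n5}: {n0,n1,n2} ∩ {n0,n1,n2,n3} ∩ {n0,n1,n2,n4} ∩ {n0,n1,n2,n5} = {n0,n1,n2}; idom=n2
  n8: preds {n0,n4,n5}: {n0} ∩ {n0,n1,n2,n4} ∩ {n0,n1,n2,n5} = {n0}; idom=n0

idom(n5) = n2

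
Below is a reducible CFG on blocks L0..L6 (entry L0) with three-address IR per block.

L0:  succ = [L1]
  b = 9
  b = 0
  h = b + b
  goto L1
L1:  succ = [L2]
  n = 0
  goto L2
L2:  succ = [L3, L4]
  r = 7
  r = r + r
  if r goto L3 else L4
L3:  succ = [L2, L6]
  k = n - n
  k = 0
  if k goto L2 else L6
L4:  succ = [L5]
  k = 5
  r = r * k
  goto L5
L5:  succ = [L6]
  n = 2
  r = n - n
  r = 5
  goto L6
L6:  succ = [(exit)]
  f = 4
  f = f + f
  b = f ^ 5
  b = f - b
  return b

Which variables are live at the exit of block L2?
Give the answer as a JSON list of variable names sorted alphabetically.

Per-block:
  L0 def {b,h} use ∅
  L1 def {n} use ∅
  L2 def {r} use ∅
  L3 def {k} use {n}
  L4 def {k,r} use {r}
  L5 def {n,r} use ∅
  L6 def {b,f} use ∅

Backward fixpoint:
  L0 li=∅ lo=∅
  L1 li=∅ lo={n}
  L2 li={n} lo={n,r}
  L3 li={n} lo={n}
  L4 li={r} lo=∅
  L5 li=∅ lo=∅
  L6 li=∅ lo=∅

live-out(L2) = ["n", "r"]

Answer: ["n", "r"]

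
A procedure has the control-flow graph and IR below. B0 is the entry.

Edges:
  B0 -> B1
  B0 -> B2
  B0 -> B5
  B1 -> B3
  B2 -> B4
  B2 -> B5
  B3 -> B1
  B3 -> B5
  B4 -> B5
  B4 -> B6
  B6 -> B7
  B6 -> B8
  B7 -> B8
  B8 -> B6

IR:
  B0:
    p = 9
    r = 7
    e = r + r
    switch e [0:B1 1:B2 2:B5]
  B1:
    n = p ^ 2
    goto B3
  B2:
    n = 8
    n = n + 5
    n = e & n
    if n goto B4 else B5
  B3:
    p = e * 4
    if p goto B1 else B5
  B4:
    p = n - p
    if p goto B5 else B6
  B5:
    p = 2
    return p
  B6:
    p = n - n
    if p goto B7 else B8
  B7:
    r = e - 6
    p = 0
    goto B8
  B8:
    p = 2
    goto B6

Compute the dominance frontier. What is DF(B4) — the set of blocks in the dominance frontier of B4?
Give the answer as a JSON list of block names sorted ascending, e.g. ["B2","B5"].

idom tree: B1←B0 B2←B0 B3←B1 B4←B2 B5←B0 B6←B4 B7←B6 B8←B6
Dom at joins:
  B1: preds {B0,B3}: {B0} ∩ {B0,B1,B3} = {B0}; idom=B0
  B5: preds {B0,B2,B3,B4}: {B0} ∩ {B0,B2} ∩ {B0,B1,B3} ∩ {B0,B2,B4} = {B0}; idom=B0
  B6: preds {B4,B8}: {B0,B2,B4} ∩ {B0,B2,B4,B6,B8} = {B0,B2,B4}; idom=B4
  B8: preds {B6,B7}: {B0,B2,B4,B6} ∩ {B0,B2,B4,B6,B7} = {B0,B2,B4,B6}; idom=B6

DF derivation:
  join B1 pred B0: · stop@B0
  join B1 pred B3: B3→B1 stop@B0
  join B5 pred B0: · stop@B0
  join B5 pred B2: B2 stop@B0
  join B5 pred B3: B3→B1 stop@B0
  join B5 pred B4: B4→B2 stop@B0
  join B6 pred B4: · stop@B4
  join B6 pred B8: B8→B6 stop@B4
  join B8 pred B6: · stop@B6
  join B8 pred B7: B7 stop@B6
  B0: DF=∅
  B1: DF={B1,B5}
  B2: DF={B5}
  B3: DF={B1,B5}
  B4: DF={B5}
  B5: DF=∅
  B6: DF={B6}
  B7: DF={B8}
  B8: DF={B6}

DF(B4) = ["B5"]

Answer: ["B5"]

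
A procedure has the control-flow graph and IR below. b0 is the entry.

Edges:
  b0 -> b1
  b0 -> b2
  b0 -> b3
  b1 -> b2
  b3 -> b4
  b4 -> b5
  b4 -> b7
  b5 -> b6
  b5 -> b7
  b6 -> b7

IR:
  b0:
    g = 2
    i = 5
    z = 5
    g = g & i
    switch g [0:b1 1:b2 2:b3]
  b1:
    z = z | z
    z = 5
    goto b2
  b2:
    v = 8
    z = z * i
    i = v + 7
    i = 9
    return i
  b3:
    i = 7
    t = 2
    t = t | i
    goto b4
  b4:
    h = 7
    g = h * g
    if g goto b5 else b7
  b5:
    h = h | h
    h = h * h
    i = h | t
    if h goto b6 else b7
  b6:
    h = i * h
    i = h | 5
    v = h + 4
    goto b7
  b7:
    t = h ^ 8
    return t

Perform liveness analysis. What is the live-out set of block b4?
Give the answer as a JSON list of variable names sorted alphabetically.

def/use:
  b0 def {g,i,z} use ∅
  b1 def {z} use {z}
  b2 def {i,v,z} use {i,z}
  b3 def {i,t} use ∅
  b4 def {g,h} use {g}
  b5 def {h,i} use {h,t}
  b6 def {h,i,v} use {h,i}
  b7 def {t} use {h}

Live sets:
  b0 li=∅ lo={g,i,z}
  b1 li={i,z} lo={i,z}
  b2 li={i,z} lo=∅
  b3 li={g} lo={g,t}
  b4 li={g,t} lo={h,t}
  b5 li={h,t} lo={h,i}
  b6 li={h,i} lo={h}
  b7 li={h} lo=∅

live-out(b4) = ["h", "t"]

Answer: ["h", "t"]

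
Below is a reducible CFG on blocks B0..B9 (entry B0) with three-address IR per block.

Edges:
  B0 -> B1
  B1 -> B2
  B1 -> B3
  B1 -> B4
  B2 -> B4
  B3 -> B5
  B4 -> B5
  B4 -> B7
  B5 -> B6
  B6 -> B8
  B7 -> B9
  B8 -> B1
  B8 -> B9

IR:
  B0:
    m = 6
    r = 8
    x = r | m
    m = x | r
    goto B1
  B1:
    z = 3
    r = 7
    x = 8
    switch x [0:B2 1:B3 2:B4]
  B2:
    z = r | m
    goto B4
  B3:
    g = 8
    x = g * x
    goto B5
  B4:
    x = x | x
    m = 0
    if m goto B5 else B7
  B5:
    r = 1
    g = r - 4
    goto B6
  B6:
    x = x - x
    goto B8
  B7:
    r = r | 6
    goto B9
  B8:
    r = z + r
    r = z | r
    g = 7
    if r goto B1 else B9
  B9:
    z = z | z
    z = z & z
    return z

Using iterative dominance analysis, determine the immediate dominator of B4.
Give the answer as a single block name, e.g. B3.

idom tree: B1←B0 B2←B1 B3←B1 B4←B1 B5←B1 B6←B5 B7←B4 B8←B6 B9←B1
Dom∩ at merges:
  B1: preds {B0,B8}: {B0} ∩ {B0,B1,B5,B6,B8} = {B0}; idom=B0
  B4: preds {B1,B2}: {B0,B1} ∩ {B0,B1,B2} = {B0,B1}; idom=B1
  B5: preds {B3,B4}: {B0,B1,B3} ∩ {B0,B1,B4} = {B0,B1}; idom=B1
  B9: preds {B7,B8}: {B0,B1,B4,B7} ∩ {B0,B1,B5,B6,B8} = {B0,B1}; idom=B1

idom(B4) = B1

Answer: B1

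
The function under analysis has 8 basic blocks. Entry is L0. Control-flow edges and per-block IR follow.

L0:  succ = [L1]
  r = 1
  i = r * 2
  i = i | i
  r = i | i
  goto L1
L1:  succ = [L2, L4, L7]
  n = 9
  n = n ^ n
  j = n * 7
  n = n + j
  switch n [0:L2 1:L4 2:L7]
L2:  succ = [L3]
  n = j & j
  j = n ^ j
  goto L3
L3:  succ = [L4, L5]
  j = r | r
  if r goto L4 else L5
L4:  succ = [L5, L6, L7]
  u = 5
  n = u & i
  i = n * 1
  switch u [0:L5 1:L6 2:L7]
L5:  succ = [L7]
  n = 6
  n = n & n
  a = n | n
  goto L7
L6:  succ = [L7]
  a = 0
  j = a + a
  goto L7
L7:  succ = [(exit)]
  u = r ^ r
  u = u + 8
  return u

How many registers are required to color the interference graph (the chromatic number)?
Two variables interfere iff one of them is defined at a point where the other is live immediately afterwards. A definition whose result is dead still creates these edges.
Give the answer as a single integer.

Answer: 4

Working:
def/use:
  L0: def={i,r} ue=∅
  L1: def={j,n} ue=∅
  L2: def={j,n} ue={j}
  L3: def={j} ue={r}
  L4: def={i,n,u} ue={i}
  L5: def={a,n} ue=∅
  L6: def={a,j} ue=∅
  L7: def={u} ue={r}

Liveness:
  live L0: ∅→{i,r}
  live L1: {i,r}→{i,j,r}
  live L2: {i,j,r}→{i,r}
  live L3: {i,r}→{i,r}
  live L4: {i,r}→{r}
  live L5: {r}→{r}
  live L6: {r}→{r}
  live L7: {r}→∅

Conflict graph:
  a — {r}
  i — {j,n,r,u}
  j — {i,n,r}
  n — {i,j,r,u}
  r — {a,i,j,n,u}
  u — {i,n,r}

Registers:
  lower bound: {i,j,n,r} mutually conflict ⇒ χ ≥ 4
  4-colouring: c0={r}  c1={a,i}  c2={n}  c3={j,u}
  χ = 4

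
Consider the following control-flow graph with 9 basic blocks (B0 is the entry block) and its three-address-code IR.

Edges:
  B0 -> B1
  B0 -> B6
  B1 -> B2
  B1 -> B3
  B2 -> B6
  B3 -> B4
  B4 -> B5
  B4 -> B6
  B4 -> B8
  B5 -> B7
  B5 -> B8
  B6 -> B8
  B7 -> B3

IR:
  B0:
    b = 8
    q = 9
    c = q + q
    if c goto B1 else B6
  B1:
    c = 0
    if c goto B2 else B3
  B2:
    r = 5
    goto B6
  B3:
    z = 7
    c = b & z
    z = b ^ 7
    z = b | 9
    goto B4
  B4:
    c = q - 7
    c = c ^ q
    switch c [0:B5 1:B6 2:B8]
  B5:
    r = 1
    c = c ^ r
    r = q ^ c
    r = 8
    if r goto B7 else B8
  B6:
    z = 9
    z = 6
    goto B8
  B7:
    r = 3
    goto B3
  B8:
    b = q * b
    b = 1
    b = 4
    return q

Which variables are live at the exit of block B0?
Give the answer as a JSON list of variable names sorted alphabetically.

Per-block:
  B0: {b,c,q} / ∅
  B1: {c} / ∅
  B2: {r} / ∅
  B3: {c,z} / {b}
  B4: {c} / {q}
  B5: {c,r} / {c,q}
  B6: {z} / ∅
  B7: {r} / ∅
  B8: {b} / {b,q}

Liveness:
  live B0: ∅→{b,q}
  live B1: {b,q}→{b,q}
  live B2: {b,q}→{b,q}
  live B3: {b,q}→{b,q}
  live B4: {b,q}→{b,c,q}
  live B5: {b,c,q}→{b,q}
  live B6: {b,q}→{b,q}
  live B7: {b,q}→{b,q}
  live B8: {b,q}→∅

live-out(B0) = ["b", "q"]

Answer: ["b", "q"]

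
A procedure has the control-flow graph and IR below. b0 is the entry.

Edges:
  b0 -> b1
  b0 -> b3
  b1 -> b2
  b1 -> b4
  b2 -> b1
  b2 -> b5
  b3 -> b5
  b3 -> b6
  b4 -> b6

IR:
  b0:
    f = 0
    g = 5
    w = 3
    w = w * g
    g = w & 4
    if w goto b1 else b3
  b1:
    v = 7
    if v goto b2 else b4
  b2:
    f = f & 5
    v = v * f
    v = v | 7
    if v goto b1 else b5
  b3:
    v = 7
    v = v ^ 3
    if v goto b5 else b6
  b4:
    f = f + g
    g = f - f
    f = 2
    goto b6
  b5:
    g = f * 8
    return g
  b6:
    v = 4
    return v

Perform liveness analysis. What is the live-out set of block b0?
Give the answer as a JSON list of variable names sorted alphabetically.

Answer: ["f", "g"]

Working:
Block summaries:
  b0: {f,g,w} / ∅
  b1: {v} / ∅
  b2: {f,v} / {f,v}
  b3: {v} / ∅
  b4: {f,g} / {f,g}
  b5: {g} / {f}
  b6: {v} / ∅

Live sets:
  b0: in=∅ out={f,g}
  b1: in={f,g} out={f,g,v}
  b2: in={f,g,v} out={f,g}
  b3: in={f} out={f}
  b4: in={f,g} out=∅
  b5: in={f} out=∅
  b6: in=∅ out=∅

live-out(b0) = ["f", "g"]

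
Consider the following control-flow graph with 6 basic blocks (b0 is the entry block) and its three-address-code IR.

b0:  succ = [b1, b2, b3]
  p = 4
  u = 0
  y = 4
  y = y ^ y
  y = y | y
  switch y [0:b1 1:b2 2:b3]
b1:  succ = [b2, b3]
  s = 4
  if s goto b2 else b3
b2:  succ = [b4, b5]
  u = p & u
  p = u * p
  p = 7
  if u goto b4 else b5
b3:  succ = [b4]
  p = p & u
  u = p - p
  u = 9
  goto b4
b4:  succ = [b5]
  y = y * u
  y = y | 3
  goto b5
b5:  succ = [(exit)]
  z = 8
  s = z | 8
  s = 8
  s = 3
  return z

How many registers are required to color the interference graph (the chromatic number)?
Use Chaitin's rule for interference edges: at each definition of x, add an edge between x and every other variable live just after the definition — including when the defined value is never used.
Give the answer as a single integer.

def/use:
  b0 def {p,u,y} use ∅
  b1 def {s} use ∅
  b2 def {p,u} use {p,u}
  b3 def {p,u} use {p,u}
  b4 def {y} use {u,y}
  b5 def {s,z} use ∅

Liveness:
  b0 li=∅ lo={p,u,y}
  b1 li={p,u,y} lo={p,u,y}
  b2 li={p,u,y} lo={u,y}
  b3 li={p,u,y} lo={u,y}
  b4 li={u,y} lo=∅
  b5 li=∅ lo=∅

Conflict graph:
  p — {s,u,y}
  s — {p,u,y,z}
  u — {p,s,y}
  y — {p,s,u}
  z — {s}

Colouring:
  lower bound: {p,s,u,y} mutually conflict ⇒ χ ≥ 4
  4-colouring: r0={s}  r1={p,z}  r2={u}  r3={y}
  χ = 4

Answer: 4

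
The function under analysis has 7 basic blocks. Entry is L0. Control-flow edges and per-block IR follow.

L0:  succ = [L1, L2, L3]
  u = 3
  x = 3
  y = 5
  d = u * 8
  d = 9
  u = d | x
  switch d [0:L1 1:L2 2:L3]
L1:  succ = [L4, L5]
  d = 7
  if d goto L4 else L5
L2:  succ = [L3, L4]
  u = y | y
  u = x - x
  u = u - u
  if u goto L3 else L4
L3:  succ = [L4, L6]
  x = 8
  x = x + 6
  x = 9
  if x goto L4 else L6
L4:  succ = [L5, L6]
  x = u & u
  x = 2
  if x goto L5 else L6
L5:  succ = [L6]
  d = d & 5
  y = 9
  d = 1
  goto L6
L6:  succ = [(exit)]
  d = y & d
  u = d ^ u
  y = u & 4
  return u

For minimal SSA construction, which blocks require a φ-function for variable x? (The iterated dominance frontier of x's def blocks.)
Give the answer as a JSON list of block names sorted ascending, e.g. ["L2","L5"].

idom tree: L1←L0 L2←L0 L3←L0 L4←L0 L5←L0 L6←L0
Dom at joins:
  L3: preds {L0,L2}: {L0} ∩ {L0,L2} = {L0}; idom=L0
  L4: preds {L1,L2,L3}: {L0,L1} ∩ {L0,L2} ∩ {L0,L3} = {L0}; idom=L0
  L5: preds {L1,L4}: {L0,L1} ∩ {L0,L4} = {L0}; idom=L0
  L6: preds {L3,L4,L5}: {L0,L3} ∩ {L0,L4} ∩ {L0,L5} = {L0}; idom=L0

DF walk-up:
  join L3 pred L0: · stop@L0
  join L3 pred L2: L2 stop@L0
  join L4 pred L1: L1 stop@L0
  join L4 pred L2: L2 stop@L0
  join L4 pred L3: L3 stop@L0
  join L5 pred L1: L1 stop@L0
  join L5 pred L4: L4 stop@L0
  join L6 pred L3: L3 stop@L0
  join L6 pred L4: L4 stop@L0
  join L6 pred L5: L5 stop@L0
  L0 → ∅
  L1 → {L4,L5}
  L2 → {L3,L4}
  L3 → {L4,L6}
  L4 → {L5,L6}
  L5 → {L6}
  L6 → ∅

φ for x: defs {L0,L3,L4}
  DF⁺ = {L4,L5,L6}

Answer: ["L4", "L5", "L6"]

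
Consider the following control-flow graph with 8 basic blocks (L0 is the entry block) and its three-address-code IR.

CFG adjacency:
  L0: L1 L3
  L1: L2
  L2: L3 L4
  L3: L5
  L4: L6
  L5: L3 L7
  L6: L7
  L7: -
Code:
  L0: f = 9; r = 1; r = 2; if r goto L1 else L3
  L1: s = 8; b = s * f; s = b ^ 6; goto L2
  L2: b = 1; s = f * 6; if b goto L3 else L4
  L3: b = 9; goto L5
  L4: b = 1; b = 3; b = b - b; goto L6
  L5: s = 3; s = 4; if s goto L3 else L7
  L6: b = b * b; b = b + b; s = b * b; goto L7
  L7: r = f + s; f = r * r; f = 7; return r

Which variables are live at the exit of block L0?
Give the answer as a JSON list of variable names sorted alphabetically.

Per-block:
  L0: {f,r} / ∅
  L1: {b,s} / {f}
  L2: {b,s} / {f}
  L3: {b} / ∅
  L4: {b} / ∅
  L5: {s} / ∅
  L6: {b,s} / {b}
  L7: {f,r} / {f,s}

Backward fixpoint:
  live L0: ∅→{f}
  live L1: {f}→{f}
  live L2: {f}→{f}
  live L3: {f}→{f}
  live L4: {f}→{b,f}
  live L5: {f}→{f,s}
  live L6: {b,f}→{f,s}
  live L7: {f,s}→∅

live-out(L0) = ["f"]

Answer: ["f"]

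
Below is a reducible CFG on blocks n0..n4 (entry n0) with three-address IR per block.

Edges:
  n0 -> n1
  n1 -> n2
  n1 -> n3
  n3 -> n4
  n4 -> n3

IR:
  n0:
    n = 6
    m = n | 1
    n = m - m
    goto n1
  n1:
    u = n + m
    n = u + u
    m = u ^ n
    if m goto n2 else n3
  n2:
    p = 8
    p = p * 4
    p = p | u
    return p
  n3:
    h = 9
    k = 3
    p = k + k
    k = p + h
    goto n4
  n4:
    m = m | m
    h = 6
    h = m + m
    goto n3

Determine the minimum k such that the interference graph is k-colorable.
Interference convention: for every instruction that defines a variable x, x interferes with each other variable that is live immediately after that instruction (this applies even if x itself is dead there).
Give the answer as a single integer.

Per-block:
  n0 def {m,n} use ∅
  n1 def {m,n,u} use {m,n}
  n2 def {p} use {u}
  n3 def {h,k,p} use ∅
  n4 def {h,m} use {m}

Backward fixpoint:
  n0: in=∅ out={m,n}
  n1: in={m,n} out={m,u}
  n2: in={u} out=∅
  n3: in={m} out={m}
  n4: in={m} out={m}

Conflict graph:
  h: {k,m,p}
  k: {h,m}
  m: {h,k,n,p,u}
  n: {m,u}
  p: {h,m,u}
  u: {m,n,p}

Chromatic number:
  {h,k,m} pairwise interfere (3-clique) ⇒ χ ≥ 3
  assign h→c1 k→c2 m→c0 n→c2 p→c2 u→c1 — no edge inside a register ⇒ χ ≤ 3
  χ = 3

Answer: 3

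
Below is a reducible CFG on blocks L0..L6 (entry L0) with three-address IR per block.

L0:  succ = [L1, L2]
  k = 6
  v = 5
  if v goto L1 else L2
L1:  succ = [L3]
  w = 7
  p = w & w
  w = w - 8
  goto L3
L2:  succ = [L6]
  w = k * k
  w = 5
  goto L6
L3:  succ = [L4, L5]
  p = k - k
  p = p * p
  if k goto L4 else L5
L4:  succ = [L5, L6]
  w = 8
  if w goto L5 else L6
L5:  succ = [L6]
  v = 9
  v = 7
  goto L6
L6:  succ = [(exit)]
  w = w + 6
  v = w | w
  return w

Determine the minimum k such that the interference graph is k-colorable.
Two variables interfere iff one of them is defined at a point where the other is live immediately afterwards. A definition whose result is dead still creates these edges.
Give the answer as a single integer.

Answer: 3

Analysis:
Per-block:
  L0: {k,v} / ∅
  L1: {p,w} / ∅
  L2: {w} / {k}
  L3: {p} / {k}
  L4: {w} / ∅
  L5: {v} / ∅
  L6: {v,w} / {w}

Live sets:
  live L0: ∅→{k}
  live L1: {k}→{k,w}
  live L2: {k}→{w}
  live L3: {k,w}→{w}
  live L4: ∅→{w}
  live L5: {w}→{w}
  live L6: {w}→∅

Interference:
  k — {p,v,w}
  p — {k,w}
  v — {k,w}
  w — {k,p,v}

Chromatic number:
  lower bound: {k,p,w} mutually conflict ⇒ χ ≥ 3
  3-colouring: r0={k}  r1={w}  r2={p,v}
  χ = 3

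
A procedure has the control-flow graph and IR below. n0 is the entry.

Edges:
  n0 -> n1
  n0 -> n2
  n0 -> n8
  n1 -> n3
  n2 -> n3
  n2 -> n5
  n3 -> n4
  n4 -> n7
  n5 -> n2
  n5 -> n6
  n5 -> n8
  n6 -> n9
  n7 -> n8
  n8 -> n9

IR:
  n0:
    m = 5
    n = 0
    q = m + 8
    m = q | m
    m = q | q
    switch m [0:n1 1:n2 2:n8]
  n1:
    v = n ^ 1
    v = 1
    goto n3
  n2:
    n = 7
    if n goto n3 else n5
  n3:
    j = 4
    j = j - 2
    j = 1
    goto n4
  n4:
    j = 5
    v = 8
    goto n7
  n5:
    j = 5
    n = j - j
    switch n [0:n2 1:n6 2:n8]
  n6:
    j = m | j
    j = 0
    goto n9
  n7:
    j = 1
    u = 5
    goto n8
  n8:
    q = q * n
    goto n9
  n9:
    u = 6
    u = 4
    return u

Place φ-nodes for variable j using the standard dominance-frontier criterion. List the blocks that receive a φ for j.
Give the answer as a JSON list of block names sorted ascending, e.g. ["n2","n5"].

idom tree: n1←n0 n2←n0 n3←n0 n4←n3 n5←n2 n6←n5 n7←n4 n8←n0 n9←n0
Join-block Dom:
  n2: preds {n0,n5}: {n0} ∩ {n0,n2,n5} = {n0}; idom=n0
  n3: preds {n1,n2}: {n0,n1} ∩ {n0,n2} = {n0}; idom=n0
  n8: preds {n0,n5,n7}: {n0} ∩ {n0,n2,n5} ∩ {n0,n3,n4,n7} = {n0}; idom=n0
  n9: preds {n6,n8}: {n0,n2,n5,n6} ∩ {n0,n8} = {n0}; idom=n0

Frontier:
  n2←n0: walk · to n0
  n2←n5: walk n5→n2 to n0
  n3←n1: walk n1 to n0
  n3←n2: walk n2 to n0
  n8←n0: walk · to n0
  n8←n5: walk n5→n2 to n0
  n8←n7: walk n7→n4→n3 to n0
  n9←n6: walk n6→n5→n2 to n0
  n9←n8: walk n8 to n0
  n0: DF=∅
  n1: DF={n3}
  n2: DF={n2,n3,n8,n9}
  n3: DF={n8}
  n4: DF={n8}
  n5: DF={n2,n8,n9}
  n6: DF={n9}
  n7: DF={n8}
  n8: DF={n9}
  n9: DF=∅

φ for j: defs {n3,n4,n5,n6,n7}
  DF⁺ = {n2,n3,n8,n9}

Answer: ["n2", "n3", "n8", "n9"]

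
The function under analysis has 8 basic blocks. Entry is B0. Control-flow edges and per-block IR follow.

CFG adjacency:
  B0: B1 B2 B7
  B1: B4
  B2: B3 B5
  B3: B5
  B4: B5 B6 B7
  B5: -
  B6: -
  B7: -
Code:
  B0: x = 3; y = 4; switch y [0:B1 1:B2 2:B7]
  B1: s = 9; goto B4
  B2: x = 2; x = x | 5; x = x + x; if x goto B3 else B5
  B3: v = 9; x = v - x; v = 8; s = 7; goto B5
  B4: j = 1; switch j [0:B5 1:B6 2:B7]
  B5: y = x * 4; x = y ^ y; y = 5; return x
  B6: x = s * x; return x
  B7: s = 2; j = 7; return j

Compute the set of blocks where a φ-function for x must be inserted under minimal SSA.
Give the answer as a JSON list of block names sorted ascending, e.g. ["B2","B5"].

Answer: ["B5"]

Analysis:
idom tree: B1←B0 B2←B0 B3←B2 B4←B1 B5←B0 B6←B4 B7←B0
Dom at joins:
  B5: preds {B2,B3,B4}: {B0,B2} ∩ {B0,B2,B3} ∩ {B0,B1,B4} = {B0}; idom=B0
  B7: preds {B0,B4}: {B0} ∩ {B0,B1,B4} = {B0}; idom=B0

DF walk-up:
  join B5 pred B2: B2 stop@B0
  join B5 pred B3: B3→B2 stop@B0
  join B5 pred B4: B4→B1 stop@B0
  join B7 pred B0: · stop@B0
  join B7 pred B4: B4→B1 stop@B0
  B0: DF=∅
  B1: DF={B5,B7}
  B2: DF={B5}
  B3: DF={B5}
  B4: DF={B5,B7}
  B5: DF=∅
  B6: DF=∅
  B7: DF=∅

φ for x: defs {B0,B2,B3,B5,B6}
  DF⁺ = {B5}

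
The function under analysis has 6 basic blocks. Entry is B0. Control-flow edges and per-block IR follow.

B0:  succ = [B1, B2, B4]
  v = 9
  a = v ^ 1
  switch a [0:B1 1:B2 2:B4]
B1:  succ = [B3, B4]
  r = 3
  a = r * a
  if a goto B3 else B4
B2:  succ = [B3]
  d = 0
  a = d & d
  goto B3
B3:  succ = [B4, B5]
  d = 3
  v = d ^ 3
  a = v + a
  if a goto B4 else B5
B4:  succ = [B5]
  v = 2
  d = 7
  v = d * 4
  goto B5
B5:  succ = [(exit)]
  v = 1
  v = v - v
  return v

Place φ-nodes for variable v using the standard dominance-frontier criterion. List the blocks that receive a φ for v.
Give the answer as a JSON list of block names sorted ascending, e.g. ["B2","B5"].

Answer: ["B4", "B5"]

Analysis:
idom tree: B1←B0 B2←B0 B3←B0 B4←B0 B5←B0
Dom at joins:
  B3: preds {B1,B2}: {B0,B1} ∩ {B0,B2} = {B0}; idom=B0
  B4: preds {B0,B1,B3}: {B0} ∩ {B0,B1} ∩ {B0,B3} = {B0}; idom=B0
  B5: preds {B3,B4}: {B0,B3} ∩ {B0,B4} = {B0}; idom=B0

Frontier:
  B3←B1: walk B1 to B0
  B3←B2: walk B2 to B0
  B4←B0: walk · to B0
  B4←B1: walk B1 to B0
  B4←B3: walk B3 to B0
  B5←B3: walk B3 to B0
  B5←B4: walk B4 to B0
  B0: DF=∅
  B1: DF={B3,B4}
  B2: DF={B3}
  B3: DF={B4,B5}
  B4: DF={B5}
  B5: DF=∅

φ for v: defs {B0,B3,B4,B5}
  DF⁺ = {B4,B5}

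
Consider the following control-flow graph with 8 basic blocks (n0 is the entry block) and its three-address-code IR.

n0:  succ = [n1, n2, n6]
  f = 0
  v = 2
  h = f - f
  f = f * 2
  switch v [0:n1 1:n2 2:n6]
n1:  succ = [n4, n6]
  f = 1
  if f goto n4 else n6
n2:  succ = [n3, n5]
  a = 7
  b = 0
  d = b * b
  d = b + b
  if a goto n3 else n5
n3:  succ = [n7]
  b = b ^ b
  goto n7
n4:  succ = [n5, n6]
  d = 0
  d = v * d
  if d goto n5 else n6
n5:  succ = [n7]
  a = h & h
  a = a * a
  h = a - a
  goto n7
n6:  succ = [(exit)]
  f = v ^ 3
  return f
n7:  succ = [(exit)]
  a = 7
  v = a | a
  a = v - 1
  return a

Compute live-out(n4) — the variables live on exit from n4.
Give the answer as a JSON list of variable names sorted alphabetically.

Per-block:
  n0: {f,h,v} / ∅
  n1: {f} / ∅
  n2: {a,b,d} / ∅
  n3: {b} / {b}
  n4: {d} / {v}
  n5: {a,h} / {h}
  n6: {f} / {v}
  n7: {a,v} / ∅

Liveness:
  n0: in=∅ out={h,v}
  n1: in={h,v} out={h,v}
  n2: in={h} out={b,h}
  n3: in={b} out=∅
  n4: in={h,v} out={h,v}
  n5: in={h} out=∅
  n6: in={v} out=∅
  n7: in=∅ out=∅

live-out(n4) = ["h", "v"]

Answer: ["h", "v"]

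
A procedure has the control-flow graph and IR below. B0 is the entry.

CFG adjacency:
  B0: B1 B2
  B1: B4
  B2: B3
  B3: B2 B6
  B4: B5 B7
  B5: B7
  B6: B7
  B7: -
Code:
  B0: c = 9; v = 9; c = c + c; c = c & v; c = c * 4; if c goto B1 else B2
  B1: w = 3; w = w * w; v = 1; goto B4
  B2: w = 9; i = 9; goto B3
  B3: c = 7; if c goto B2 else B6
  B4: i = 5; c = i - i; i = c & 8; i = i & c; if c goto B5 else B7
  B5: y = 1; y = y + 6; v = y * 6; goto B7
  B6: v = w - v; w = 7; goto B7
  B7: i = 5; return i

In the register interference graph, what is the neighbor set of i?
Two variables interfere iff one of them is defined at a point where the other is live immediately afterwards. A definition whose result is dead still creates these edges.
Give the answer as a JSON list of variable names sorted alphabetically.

Answer: ["c", "v", "w"]

Working:
def/use:
  B0 def {c,v} use ∅
  B1 def {v,w} use ∅
  B2 def {i,w} use ∅
  B3 def {c} use ∅
  B4 def {c,i} use ∅
  B5 def {v,y} use ∅
  B6 def {v,w} use {v,w}
  B7 def {i} use ∅

Live sets:
  B0: in=∅ out={v}
  B1: in=∅ out=∅
  B2: in={v} out={v,w}
  B3: in={v,w} out={v,w}
  B4: in=∅ out=∅
  B5: in=∅ out=∅
  B6: in={v,w} out=∅
  B7: in=∅ out=∅

Interfere edges:
  c: {i,v,w}
  i: {c,v,w}
  v: {c,i,w}
  w: {c,i,v}
  y: ∅

N(i) = ["c", "v", "w"]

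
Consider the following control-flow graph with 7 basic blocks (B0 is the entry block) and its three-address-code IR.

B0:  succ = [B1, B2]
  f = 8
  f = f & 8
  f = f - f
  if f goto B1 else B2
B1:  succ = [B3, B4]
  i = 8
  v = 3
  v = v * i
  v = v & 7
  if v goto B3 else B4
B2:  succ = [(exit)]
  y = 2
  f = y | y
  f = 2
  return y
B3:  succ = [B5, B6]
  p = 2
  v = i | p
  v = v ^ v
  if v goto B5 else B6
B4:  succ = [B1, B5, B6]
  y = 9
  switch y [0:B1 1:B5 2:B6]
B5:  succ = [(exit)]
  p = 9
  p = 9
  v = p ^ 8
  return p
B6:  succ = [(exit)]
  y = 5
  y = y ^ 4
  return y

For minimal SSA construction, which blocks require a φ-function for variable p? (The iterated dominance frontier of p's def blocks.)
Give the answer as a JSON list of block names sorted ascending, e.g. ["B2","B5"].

Answer: ["B5", "B6"]

Derivation:
idom tree: B1←B0 B2←B0 B3←B1 B4←B1 B5←B1 B6←B1
Dom at joins:
  B1: preds {B0,B4}: {B0} ∩ {B0,B1,B4} = {B0}; idom=B0
  B5: preds {B3,B4}: {B0,B1,B3} ∩ {B0,B1,B4} = {B0,B1}; idom=B1
  B6: preds {B3,B4}: {B0,B1,B3} ∩ {B0,B1,B4} = {B0,B1}; idom=B1

DF walk-up:
  B1←B0: walk · to B0
  B1←B4: walk B4→B1 to B0
  B5←B3: walk B3 to B1
  B5←B4: walk B4 to B1
  B6←B3: walk B3 to B1
  B6←B4: walk B4 to B1
  B0 → ∅
  B1 → {B1}
  B2 → ∅
  B3 → {B5,B6}
  B4 → {B1,B5,B6}
  B5 → ∅
  B6 → ∅

φ for p: defs {B3,B5}
  DF⁺ = {B5,B6}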